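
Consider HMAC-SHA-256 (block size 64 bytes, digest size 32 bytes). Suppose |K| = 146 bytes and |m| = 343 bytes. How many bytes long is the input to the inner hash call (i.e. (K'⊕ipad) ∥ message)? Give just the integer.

407

Key is 146 > 64 bytes, so it is hashed to 32 bytes then zero-padded to 64: |K'| = 64.
Inner input = (K'⊕ipad) ∥ m → 64 + 343 = 407 bytes.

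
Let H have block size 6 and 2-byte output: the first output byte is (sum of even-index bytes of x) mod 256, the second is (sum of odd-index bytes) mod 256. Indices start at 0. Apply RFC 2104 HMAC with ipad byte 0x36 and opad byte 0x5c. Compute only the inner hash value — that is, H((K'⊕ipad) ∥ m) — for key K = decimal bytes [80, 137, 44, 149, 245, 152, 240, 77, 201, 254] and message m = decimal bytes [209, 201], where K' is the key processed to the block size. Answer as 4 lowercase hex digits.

Key decimal bytes [80, 137, 44, 149, 245, 152, 240, 77, 201, 254] = 50 89 2c 95 f5 98 f0 4d c9 fe is 10 bytes > B = 6, so hash it first: H(key) = 2a 01, then zero-pad to 6 bytes: K' = 2a 01 00 00 00 00.
K' ⊕ ipad = 1c 37 36 36 36 36.
Inner input = 1c 37 36 36 36 36 ∥ d1 c9.
Inner hash: even-index sum = 345 mod 256 = 89; odd-index sum = 364 mod 256 = 108 → 59 6c.

596c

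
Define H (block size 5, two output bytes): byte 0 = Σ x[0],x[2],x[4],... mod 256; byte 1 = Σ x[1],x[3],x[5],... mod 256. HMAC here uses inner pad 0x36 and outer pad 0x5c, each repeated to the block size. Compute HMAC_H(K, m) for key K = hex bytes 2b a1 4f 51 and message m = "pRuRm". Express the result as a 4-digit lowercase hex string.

Key hex bytes 2b a1 4f 51 is 4 bytes ≤ B = 5; zero-pad to 5 bytes: K' = 2b a1 4f 51 00.
K' ⊕ ipad = 1d 97 79 67 36.  K' ⊕ opad = 77 fd 13 0d 5c.
Inner input = (K'⊕ipad) ∥ m = 1d 97 79 67 36 ∥ 70 52 75 52 6d.
Inner hash: even-index sum = 368 mod 256 = 112; odd-index sum = 592 mod 256 = 80 → 70 50.
Outer input = (K'⊕opad) ∥ inner = 77 fd 13 0d 5c ∥ 70 50.
Outer hash (tag): even-index sum = 310 mod 256 = 54; odd-index sum = 378 mod 256 = 122 → 36 7a.

367a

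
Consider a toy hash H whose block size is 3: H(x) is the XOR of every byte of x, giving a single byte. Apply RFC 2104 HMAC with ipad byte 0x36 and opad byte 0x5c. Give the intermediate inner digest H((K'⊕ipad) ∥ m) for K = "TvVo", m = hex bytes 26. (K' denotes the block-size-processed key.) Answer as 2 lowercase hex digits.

Key "TvVo" = 54 76 56 6f is 4 bytes > B = 3, so hash it first: H(key) = 1b, then zero-pad to 3 bytes: K' = 1b 00 00.
K' ⊕ ipad = 2d 36 36.
Inner input = 2d 36 36 ∥ 26.
Inner hash: XOR 2d⊕36⊕36⊕26 = 0b.

0b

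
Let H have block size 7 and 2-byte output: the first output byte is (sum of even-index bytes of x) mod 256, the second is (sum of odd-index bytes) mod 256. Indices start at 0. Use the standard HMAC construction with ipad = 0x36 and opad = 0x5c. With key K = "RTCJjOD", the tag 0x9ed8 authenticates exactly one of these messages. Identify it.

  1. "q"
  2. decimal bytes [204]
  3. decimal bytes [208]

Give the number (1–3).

Key "RTCJjOD" = 52 54 43 4a 6a 4f 44 is exactly B = 7 bytes: K' = 52 54 43 4a 6a 4f 44.
K' ⊕ ipad = 64 62 75 7c 5c 79 72; K' ⊕ opad = 0e 08 1f 16 36 13 18.
m1: inner = H(64 62 75 7c 5c 79 72 71) = a7 c8; tag = H(0e 08 1f 16 36 13 18 a7 c8) = 43d8
m2: inner = H(64 62 75 7c 5c 79 72 cc) = a7 23; tag = H(0e 08 1f 16 36 13 18 a7 23) = 9ed8 ← matches
m3: inner = H(64 62 75 7c 5c 79 72 d0) = a7 27; tag = H(0e 08 1f 16 36 13 18 a7 27) = a2d8

2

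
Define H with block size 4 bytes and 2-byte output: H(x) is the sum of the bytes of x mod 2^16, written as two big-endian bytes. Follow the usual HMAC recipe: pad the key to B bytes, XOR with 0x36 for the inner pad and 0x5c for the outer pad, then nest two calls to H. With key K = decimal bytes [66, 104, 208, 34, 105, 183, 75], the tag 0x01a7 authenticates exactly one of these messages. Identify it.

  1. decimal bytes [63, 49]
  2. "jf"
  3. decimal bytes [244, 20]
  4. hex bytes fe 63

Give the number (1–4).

4

Key decimal bytes [66, 104, 208, 34, 105, 183, 75] = 42 68 d0 22 69 b7 4b is 7 bytes > B = 4, so hash it first: H(key) = 03 07, then zero-pad to 4 bytes: K' = 03 07 00 00.
K' ⊕ ipad = 35 31 36 36; K' ⊕ opad = 5f 5b 5c 5c.
m1: inner = H(35 31 36 36 3f 31) = 01 42; tag = H(5f 5b 5c 5c 01 42) = 01b5
m2: inner = H(35 31 36 36 6a 66) = 01 a2; tag = H(5f 5b 5c 5c 01 a2) = 0215
m3: inner = H(35 31 36 36 f4 14) = 01 da; tag = H(5f 5b 5c 5c 01 da) = 024d
m4: inner = H(35 31 36 36 fe 63) = 02 33; tag = H(5f 5b 5c 5c 02 33) = 01a7 ← matches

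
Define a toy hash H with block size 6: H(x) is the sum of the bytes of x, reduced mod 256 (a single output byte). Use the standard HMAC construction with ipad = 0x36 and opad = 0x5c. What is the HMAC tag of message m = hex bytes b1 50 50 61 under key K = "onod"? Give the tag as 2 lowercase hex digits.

02

Key "onod" = 6f 6e 6f 64 is 4 bytes ≤ B = 6; zero-pad to 6 bytes: K' = 6f 6e 6f 64 00 00.
K' ⊕ ipad = 59 58 59 52 36 36.  K' ⊕ opad = 33 32 33 38 5c 5c.
Inner input = (K'⊕ipad) ∥ m = 59 58 59 52 36 36 ∥ b1 50 50 61.
Inner hash: sum = 89+88+89+82+54+54+177+80+80+97 = 890; mod 256 = 122 → 7a.
Outer input = (K'⊕opad) ∥ inner = 33 32 33 38 5c 5c ∥ 7a.
Outer hash (tag): sum = 51+50+51+56+92+92+122 = 514; mod 256 = 2 → 02.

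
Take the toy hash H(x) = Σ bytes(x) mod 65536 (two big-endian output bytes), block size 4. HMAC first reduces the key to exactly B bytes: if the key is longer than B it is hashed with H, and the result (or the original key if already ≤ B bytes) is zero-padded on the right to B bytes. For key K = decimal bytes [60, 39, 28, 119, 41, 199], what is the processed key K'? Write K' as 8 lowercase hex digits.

01e60000

|K| = 6 > B = 4, so first hash the key.
H(K): sum = 60+39+28+119+41+199 = 486 → 01 e6.
Zero-pad H(K) = 01 e6 to 4 bytes: K' = 01 e6 00 00.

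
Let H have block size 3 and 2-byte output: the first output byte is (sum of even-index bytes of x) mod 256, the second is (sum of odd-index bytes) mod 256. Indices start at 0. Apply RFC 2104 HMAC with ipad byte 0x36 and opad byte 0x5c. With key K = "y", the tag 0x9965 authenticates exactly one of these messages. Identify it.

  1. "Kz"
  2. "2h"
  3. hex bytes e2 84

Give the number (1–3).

Key "y" = 79 is 1 byte ≤ B = 3; zero-pad to 3 bytes: K' = 79 00 00.
K' ⊕ ipad = 4f 36 36; K' ⊕ opad = 25 5c 5c.
m1: inner = H(4f 36 36 4b 7a) = ff 81; tag = H(25 5c 5c ff 81) = 025b
m2: inner = H(4f 36 36 32 68) = ed 68; tag = H(25 5c 5c ed 68) = e949
m3: inner = H(4f 36 36 e2 84) = 09 18; tag = H(25 5c 5c 09 18) = 9965 ← matches

3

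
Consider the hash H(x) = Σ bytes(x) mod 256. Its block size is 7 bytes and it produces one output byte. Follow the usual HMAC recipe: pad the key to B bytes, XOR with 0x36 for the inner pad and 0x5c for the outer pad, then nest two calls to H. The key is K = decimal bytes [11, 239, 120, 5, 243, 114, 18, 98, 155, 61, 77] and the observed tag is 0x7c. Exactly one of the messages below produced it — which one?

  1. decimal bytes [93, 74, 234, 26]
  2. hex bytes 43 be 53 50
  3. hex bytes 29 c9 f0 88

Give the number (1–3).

2

Key decimal bytes [11, 239, 120, 5, 243, 114, 18, 98, 155, 61, 77] = 0b ef 78 05 f3 72 12 62 9b 3d 4d is 11 bytes > B = 7, so hash it first: H(key) = 75, then zero-pad to 7 bytes: K' = 75 00 00 00 00 00 00.
K' ⊕ ipad = 43 36 36 36 36 36 36; K' ⊕ opad = 29 5c 5c 5c 5c 5c 5c.
m1: inner = H(43 36 36 36 36 36 36 5d 4a ea 1a) = 32; tag = H(29 5c 5c 5c 5c 5c 5c 32) = 83
m2: inner = H(43 36 36 36 36 36 36 43 be 53 50) = 2b; tag = H(29 5c 5c 5c 5c 5c 5c 2b) = 7c ← matches
m3: inner = H(43 36 36 36 36 36 36 29 c9 f0 88) = f1; tag = H(29 5c 5c 5c 5c 5c 5c f1) = 42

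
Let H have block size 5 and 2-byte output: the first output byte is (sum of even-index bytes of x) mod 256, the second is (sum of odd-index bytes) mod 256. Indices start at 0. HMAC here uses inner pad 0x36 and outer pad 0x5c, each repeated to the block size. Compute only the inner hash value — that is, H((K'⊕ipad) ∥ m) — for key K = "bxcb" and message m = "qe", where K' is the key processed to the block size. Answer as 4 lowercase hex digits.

Key "bxcb" = 62 78 63 62 is 4 bytes ≤ B = 5; zero-pad to 5 bytes: K' = 62 78 63 62 00.
K' ⊕ ipad = 54 4e 55 54 36.
Inner input = 54 4e 55 54 36 ∥ 71 65.
Inner hash: even-index sum = 324 mod 256 = 68; odd-index sum = 275 mod 256 = 19 → 44 13.

4413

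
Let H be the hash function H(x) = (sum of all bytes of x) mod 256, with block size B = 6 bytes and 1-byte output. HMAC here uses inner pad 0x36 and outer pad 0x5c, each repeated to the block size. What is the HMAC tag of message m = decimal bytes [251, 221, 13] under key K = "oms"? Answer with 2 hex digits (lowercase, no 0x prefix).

Key "oms" = 6f 6d 73 is 3 bytes ≤ B = 6; zero-pad to 6 bytes: K' = 6f 6d 73 00 00 00.
K' ⊕ ipad = 59 5b 45 36 36 36.  K' ⊕ opad = 33 31 2f 5c 5c 5c.
Inner input = (K'⊕ipad) ∥ m = 59 5b 45 36 36 36 ∥ fb dd 0d.
Inner hash: sum = 89+91+69+54+54+54+251+221+13 = 896; mod 256 = 128 → 80.
Outer input = (K'⊕opad) ∥ inner = 33 31 2f 5c 5c 5c ∥ 80.
Outer hash (tag): sum = 51+49+47+92+92+92+128 = 551; mod 256 = 39 → 27.

27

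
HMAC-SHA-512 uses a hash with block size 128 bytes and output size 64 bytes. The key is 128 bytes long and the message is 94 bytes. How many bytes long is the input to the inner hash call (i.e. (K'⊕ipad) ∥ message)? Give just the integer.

222

Key is 128 ≤ 128 bytes, zero-padded: |K'| = 128.
Inner input = (K'⊕ipad) ∥ m → 128 + 94 = 222 bytes.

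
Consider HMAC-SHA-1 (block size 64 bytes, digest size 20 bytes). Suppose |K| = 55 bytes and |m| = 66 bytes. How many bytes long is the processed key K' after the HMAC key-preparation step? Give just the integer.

64

Key is 55 ≤ 64 bytes, zero-padded: |K'| = 64.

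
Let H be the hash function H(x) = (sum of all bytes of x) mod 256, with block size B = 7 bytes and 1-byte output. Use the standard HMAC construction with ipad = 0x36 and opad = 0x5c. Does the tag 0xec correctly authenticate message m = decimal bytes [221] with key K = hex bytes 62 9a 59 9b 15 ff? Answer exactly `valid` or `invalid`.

Key hex bytes 62 9a 59 9b 15 ff is 6 bytes ≤ B = 7; zero-pad to 7 bytes: K' = 62 9a 59 9b 15 ff 00.
K' ⊕ ipad = 54 ac 6f ad 23 c9 36; K' ⊕ opad = 3e c6 05 c7 49 a3 5c.
Inner hash: sum = 84+172+111+173+35+201+54+221 = 1051; mod 256 = 27 → 1b.
Outer hash (recomputed tag): sum = 62+198+5+199+73+163+92+27 = 819; mod 256 = 51 → 33.
Recomputed tag = 33; claimed = ec → mismatch.

invalid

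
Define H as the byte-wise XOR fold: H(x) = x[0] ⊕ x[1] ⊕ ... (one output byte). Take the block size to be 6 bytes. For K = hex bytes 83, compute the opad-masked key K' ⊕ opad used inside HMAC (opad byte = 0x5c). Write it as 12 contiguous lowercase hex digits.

df5c5c5c5c5c

Key hex bytes 83 is 1 byte ≤ B = 6; zero-pad to 6 bytes: K' = 83 00 00 00 00 00.
XOR each byte with 0x5c: 83⊕5c=df, 00⊕5c=5c, 00⊕5c=5c, 00⊕5c=5c, 00⊕5c=5c, 00⊕5c=5c.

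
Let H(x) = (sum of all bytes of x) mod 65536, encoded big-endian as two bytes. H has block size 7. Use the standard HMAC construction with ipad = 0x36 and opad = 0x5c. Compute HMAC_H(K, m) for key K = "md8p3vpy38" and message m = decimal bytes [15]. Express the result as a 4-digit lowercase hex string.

02e8

Key "md8p3vpy38" = 6d 64 38 70 33 76 70 79 33 38 is 10 bytes > B = 7, so hash it first: H(key) = 03 76, then zero-pad to 7 bytes: K' = 03 76 00 00 00 00 00.
K' ⊕ ipad = 35 40 36 36 36 36 36.  K' ⊕ opad = 5f 2a 5c 5c 5c 5c 5c.
Inner input = (K'⊕ipad) ∥ m = 35 40 36 36 36 36 36 ∥ 0f.
Inner hash: sum = 53+64+54+54+54+54+54+15 = 402 → 01 92.
Outer input = (K'⊕opad) ∥ inner = 5f 2a 5c 5c 5c 5c 5c ∥ 01 92.
Outer hash (tag): sum = 95+42+92+92+92+92+92+1+146 = 744 → 02 e8.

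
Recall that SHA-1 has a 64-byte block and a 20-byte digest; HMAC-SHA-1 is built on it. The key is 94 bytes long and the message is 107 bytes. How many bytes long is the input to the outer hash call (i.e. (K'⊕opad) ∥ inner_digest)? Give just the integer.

Key is 94 > 64 bytes, so it is hashed to 20 bytes then zero-padded to 64: |K'| = 64.
Outer input = (K'⊕opad) ∥ H(inner) → 64 + 20 = 84 bytes.

84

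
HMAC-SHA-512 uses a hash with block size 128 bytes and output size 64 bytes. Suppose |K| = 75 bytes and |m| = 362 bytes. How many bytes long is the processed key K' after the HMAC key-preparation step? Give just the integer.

Key is 75 ≤ 128 bytes, zero-padded: |K'| = 128.

128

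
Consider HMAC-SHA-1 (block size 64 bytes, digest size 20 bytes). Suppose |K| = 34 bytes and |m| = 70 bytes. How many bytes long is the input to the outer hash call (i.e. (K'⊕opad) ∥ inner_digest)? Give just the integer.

Key is 34 ≤ 64 bytes, zero-padded: |K'| = 64.
Outer input = (K'⊕opad) ∥ H(inner) → 64 + 20 = 84 bytes.

84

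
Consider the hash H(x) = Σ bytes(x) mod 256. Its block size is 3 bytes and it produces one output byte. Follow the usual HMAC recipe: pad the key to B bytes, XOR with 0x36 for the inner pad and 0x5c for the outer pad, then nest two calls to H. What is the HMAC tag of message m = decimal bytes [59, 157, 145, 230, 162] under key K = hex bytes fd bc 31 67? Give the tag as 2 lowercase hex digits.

89

Key hex bytes fd bc 31 67 is 4 bytes > B = 3, so hash it first: H(key) = 51, then zero-pad to 3 bytes: K' = 51 00 00.
K' ⊕ ipad = 67 36 36.  K' ⊕ opad = 0d 5c 5c.
Inner input = (K'⊕ipad) ∥ m = 67 36 36 ∥ 3b 9d 91 e6 a2.
Inner hash: sum = 103+54+54+59+157+145+230+162 = 964; mod 256 = 196 → c4.
Outer input = (K'⊕opad) ∥ inner = 0d 5c 5c ∥ c4.
Outer hash (tag): sum = 13+92+92+196 = 393; mod 256 = 137 → 89.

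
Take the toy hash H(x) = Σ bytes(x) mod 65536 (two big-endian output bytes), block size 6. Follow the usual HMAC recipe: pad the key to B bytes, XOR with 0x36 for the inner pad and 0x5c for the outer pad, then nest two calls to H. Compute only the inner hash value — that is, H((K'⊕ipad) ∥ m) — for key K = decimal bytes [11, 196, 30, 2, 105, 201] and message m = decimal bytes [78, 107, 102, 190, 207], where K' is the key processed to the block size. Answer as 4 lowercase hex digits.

Key decimal bytes [11, 196, 30, 2, 105, 201] = 0b c4 1e 02 69 c9 is exactly B = 6 bytes: K' = 0b c4 1e 02 69 c9.
K' ⊕ ipad = 3d f2 28 34 5f ff.
Inner input = 3d f2 28 34 5f ff ∥ 4e 6b 66 be cf.
Inner hash: sum = 61+242+40+52+95+255+78+107+102+190+207 = 1429 → 05 95.

0595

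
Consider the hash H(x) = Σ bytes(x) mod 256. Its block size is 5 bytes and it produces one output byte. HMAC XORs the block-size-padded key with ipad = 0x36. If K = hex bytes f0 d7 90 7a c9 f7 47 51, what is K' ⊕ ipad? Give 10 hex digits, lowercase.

1f36363636

Key hex bytes f0 d7 90 7a c9 f7 47 51 is 8 bytes > B = 5, so hash it first: H(key) = 29, then zero-pad to 5 bytes: K' = 29 00 00 00 00.
XOR each byte with 0x36: 29⊕36=1f, 00⊕36=36, 00⊕36=36, 00⊕36=36, 00⊕36=36.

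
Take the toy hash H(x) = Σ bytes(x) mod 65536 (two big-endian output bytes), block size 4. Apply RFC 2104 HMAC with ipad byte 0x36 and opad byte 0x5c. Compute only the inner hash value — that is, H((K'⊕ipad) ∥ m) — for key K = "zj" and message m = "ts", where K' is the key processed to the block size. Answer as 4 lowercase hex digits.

Key "zj" = 7a 6a is 2 bytes ≤ B = 4; zero-pad to 4 bytes: K' = 7a 6a 00 00.
K' ⊕ ipad = 4c 5c 36 36.
Inner input = 4c 5c 36 36 ∥ 74 73.
Inner hash: sum = 76+92+54+54+116+115 = 507 → 01 fb.

01fb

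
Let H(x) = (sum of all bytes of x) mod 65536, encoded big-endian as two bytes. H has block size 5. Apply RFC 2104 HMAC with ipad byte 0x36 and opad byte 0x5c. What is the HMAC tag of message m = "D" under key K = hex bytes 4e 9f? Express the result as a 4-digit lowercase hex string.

01f2

Key hex bytes 4e 9f is 2 bytes ≤ B = 5; zero-pad to 5 bytes: K' = 4e 9f 00 00 00.
K' ⊕ ipad = 78 a9 36 36 36.  K' ⊕ opad = 12 c3 5c 5c 5c.
Inner input = (K'⊕ipad) ∥ m = 78 a9 36 36 36 ∥ 44.
Inner hash: sum = 120+169+54+54+54+68 = 519 → 02 07.
Outer input = (K'⊕opad) ∥ inner = 12 c3 5c 5c 5c ∥ 02 07.
Outer hash (tag): sum = 18+195+92+92+92+2+7 = 498 → 01 f2.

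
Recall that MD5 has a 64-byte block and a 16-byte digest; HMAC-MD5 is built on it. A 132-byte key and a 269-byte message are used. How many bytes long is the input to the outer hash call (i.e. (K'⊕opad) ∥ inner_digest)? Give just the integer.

Key is 132 > 64 bytes, so it is hashed to 16 bytes then zero-padded to 64: |K'| = 64.
Outer input = (K'⊕opad) ∥ H(inner) → 64 + 16 = 80 bytes.

80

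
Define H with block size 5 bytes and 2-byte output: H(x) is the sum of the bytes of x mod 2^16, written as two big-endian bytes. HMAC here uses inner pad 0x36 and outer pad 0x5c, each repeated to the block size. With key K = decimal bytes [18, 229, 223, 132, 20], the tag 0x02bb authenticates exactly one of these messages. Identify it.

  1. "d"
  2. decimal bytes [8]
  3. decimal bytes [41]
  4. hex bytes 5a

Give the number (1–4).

4

Key decimal bytes [18, 229, 223, 132, 20] = 12 e5 df 84 14 is exactly B = 5 bytes: K' = 12 e5 df 84 14.
K' ⊕ ipad = 24 d3 e9 b2 22; K' ⊕ opad = 4e b9 83 d8 48.
m1: inner = H(24 d3 e9 b2 22 64) = 03 18; tag = H(4e b9 83 d8 48 03 18) = 02c5
m2: inner = H(24 d3 e9 b2 22 08) = 02 bc; tag = H(4e b9 83 d8 48 02 bc) = 0368
m3: inner = H(24 d3 e9 b2 22 29) = 02 dd; tag = H(4e b9 83 d8 48 02 dd) = 0389
m4: inner = H(24 d3 e9 b2 22 5a) = 03 0e; tag = H(4e b9 83 d8 48 03 0e) = 02bb ← matches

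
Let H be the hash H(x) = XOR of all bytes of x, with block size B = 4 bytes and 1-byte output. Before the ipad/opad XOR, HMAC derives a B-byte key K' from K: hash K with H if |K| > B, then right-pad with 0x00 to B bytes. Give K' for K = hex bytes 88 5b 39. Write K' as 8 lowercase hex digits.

885b3900

Key hex bytes 88 5b 39 is 3 bytes ≤ B = 4; zero-pad to 4 bytes: K' = 88 5b 39 00.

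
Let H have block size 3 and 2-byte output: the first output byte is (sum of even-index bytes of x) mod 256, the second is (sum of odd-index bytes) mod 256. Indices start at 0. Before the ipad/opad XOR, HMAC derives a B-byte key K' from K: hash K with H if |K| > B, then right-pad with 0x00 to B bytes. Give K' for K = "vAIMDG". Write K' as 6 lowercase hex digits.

03d500

|K| = 6 > B = 3, so first hash the key.
H(K): even-index sum = 259 mod 256 = 3; odd-index sum = 213 mod 256 = 213 → 03 d5.
Zero-pad H(K) = 03 d5 to 3 bytes: K' = 03 d5 00.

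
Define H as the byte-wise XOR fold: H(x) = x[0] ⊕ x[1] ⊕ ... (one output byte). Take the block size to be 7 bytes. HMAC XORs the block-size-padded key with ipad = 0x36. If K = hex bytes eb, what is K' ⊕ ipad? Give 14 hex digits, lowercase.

Key hex bytes eb is 1 byte ≤ B = 7; zero-pad to 7 bytes: K' = eb 00 00 00 00 00 00.
XOR each byte with 0x36: eb⊕36=dd, 00⊕36=36, 00⊕36=36, 00⊕36=36, 00⊕36=36, 00⊕36=36, 00⊕36=36.

dd363636363636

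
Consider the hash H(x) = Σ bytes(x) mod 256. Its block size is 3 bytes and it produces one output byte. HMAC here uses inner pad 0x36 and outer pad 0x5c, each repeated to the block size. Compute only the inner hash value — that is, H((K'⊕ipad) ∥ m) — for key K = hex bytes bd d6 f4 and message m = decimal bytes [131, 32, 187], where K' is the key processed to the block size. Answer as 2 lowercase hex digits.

8b

Key hex bytes bd d6 f4 is exactly B = 3 bytes: K' = bd d6 f4.
K' ⊕ ipad = 8b e0 c2.
Inner input = 8b e0 c2 ∥ 83 20 bb.
Inner hash: sum = 139+224+194+131+32+187 = 907; mod 256 = 139 → 8b.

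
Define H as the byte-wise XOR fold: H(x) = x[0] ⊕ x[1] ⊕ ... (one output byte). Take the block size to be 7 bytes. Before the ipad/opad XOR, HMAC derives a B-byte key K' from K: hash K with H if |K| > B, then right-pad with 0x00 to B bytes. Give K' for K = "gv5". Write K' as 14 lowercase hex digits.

Key "gv5" = 67 76 35 is 3 bytes ≤ B = 7; zero-pad to 7 bytes: K' = 67 76 35 00 00 00 00.

67763500000000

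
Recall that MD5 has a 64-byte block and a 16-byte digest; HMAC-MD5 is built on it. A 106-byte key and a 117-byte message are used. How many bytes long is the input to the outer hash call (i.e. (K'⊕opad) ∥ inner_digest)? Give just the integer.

80

Key is 106 > 64 bytes, so it is hashed to 16 bytes then zero-padded to 64: |K'| = 64.
Outer input = (K'⊕opad) ∥ H(inner) → 64 + 16 = 80 bytes.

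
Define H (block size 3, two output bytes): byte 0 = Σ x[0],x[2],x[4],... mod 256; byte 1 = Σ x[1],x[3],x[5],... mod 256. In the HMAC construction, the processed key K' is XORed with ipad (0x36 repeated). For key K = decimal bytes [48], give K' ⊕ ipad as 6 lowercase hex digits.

063636

Key decimal bytes [48] = 30 is 1 byte ≤ B = 3; zero-pad to 3 bytes: K' = 30 00 00.
XOR each byte with 0x36: 30⊕36=06, 00⊕36=36, 00⊕36=36.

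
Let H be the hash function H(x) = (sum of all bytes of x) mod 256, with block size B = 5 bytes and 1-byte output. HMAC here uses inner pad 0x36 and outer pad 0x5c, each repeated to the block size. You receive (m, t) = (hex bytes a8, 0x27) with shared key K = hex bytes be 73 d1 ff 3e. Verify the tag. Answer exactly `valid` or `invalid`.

invalid

Key hex bytes be 73 d1 ff 3e is exactly B = 5 bytes: K' = be 73 d1 ff 3e.
K' ⊕ ipad = 88 45 e7 c9 08; K' ⊕ opad = e2 2f 8d a3 62.
Inner hash: sum = 136+69+231+201+8+168 = 813; mod 256 = 45 → 2d.
Outer hash (recomputed tag): sum = 226+47+141+163+98+45 = 720; mod 256 = 208 → d0.
Recomputed tag = d0; claimed = 27 → mismatch.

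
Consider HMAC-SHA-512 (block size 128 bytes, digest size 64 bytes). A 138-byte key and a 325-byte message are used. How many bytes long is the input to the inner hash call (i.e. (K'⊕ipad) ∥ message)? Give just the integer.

Key is 138 > 128 bytes, so it is hashed to 64 bytes then zero-padded to 128: |K'| = 128.
Inner input = (K'⊕ipad) ∥ m → 128 + 325 = 453 bytes.

453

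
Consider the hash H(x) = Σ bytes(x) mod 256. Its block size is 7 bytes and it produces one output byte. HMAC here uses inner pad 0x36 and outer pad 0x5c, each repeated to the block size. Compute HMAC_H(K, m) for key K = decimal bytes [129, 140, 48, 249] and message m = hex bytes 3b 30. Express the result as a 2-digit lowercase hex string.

Key decimal bytes [129, 140, 48, 249] = 81 8c 30 f9 is 4 bytes ≤ B = 7; zero-pad to 7 bytes: K' = 81 8c 30 f9 00 00 00.
K' ⊕ ipad = b7 ba 06 cf 36 36 36.  K' ⊕ opad = dd d0 6c a5 5c 5c 5c.
Inner input = (K'⊕ipad) ∥ m = b7 ba 06 cf 36 36 36 ∥ 3b 30.
Inner hash: sum = 183+186+6+207+54+54+54+59+48 = 851; mod 256 = 83 → 53.
Outer input = (K'⊕opad) ∥ inner = dd d0 6c a5 5c 5c 5c ∥ 53.
Outer hash (tag): sum = 221+208+108+165+92+92+92+83 = 1061; mod 256 = 37 → 25.

25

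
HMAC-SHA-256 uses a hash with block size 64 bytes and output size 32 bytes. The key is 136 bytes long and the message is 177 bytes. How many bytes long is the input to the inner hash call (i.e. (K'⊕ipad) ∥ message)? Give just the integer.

241

Key is 136 > 64 bytes, so it is hashed to 32 bytes then zero-padded to 64: |K'| = 64.
Inner input = (K'⊕ipad) ∥ m → 64 + 177 = 241 bytes.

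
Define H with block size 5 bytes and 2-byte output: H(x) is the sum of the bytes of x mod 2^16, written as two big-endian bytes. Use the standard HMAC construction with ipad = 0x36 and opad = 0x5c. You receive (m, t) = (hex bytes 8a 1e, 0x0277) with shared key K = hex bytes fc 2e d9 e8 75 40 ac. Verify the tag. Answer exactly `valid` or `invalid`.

invalid

Key hex bytes fc 2e d9 e8 75 40 ac is 7 bytes > B = 5, so hash it first: H(key) = 04 4c, then zero-pad to 5 bytes: K' = 04 4c 00 00 00.
K' ⊕ ipad = 32 7a 36 36 36; K' ⊕ opad = 58 10 5c 5c 5c.
Inner hash: sum = 50+122+54+54+54+138+30 = 502 → 01 f6.
Outer hash (recomputed tag): sum = 88+16+92+92+92+1+246 = 627 → 02 73.
Recomputed tag = 0273; claimed = 0277 → mismatch.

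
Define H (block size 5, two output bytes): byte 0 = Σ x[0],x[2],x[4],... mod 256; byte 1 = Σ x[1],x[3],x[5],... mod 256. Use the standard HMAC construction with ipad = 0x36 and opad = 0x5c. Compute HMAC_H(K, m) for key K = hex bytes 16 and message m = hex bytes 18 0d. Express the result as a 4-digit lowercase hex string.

8651

Key hex bytes 16 is 1 byte ≤ B = 5; zero-pad to 5 bytes: K' = 16 00 00 00 00.
K' ⊕ ipad = 20 36 36 36 36.  K' ⊕ opad = 4a 5c 5c 5c 5c.
Inner input = (K'⊕ipad) ∥ m = 20 36 36 36 36 ∥ 18 0d.
Inner hash: even-index sum = 153 mod 256 = 153; odd-index sum = 132 mod 256 = 132 → 99 84.
Outer input = (K'⊕opad) ∥ inner = 4a 5c 5c 5c 5c ∥ 99 84.
Outer hash (tag): even-index sum = 390 mod 256 = 134; odd-index sum = 337 mod 256 = 81 → 86 51.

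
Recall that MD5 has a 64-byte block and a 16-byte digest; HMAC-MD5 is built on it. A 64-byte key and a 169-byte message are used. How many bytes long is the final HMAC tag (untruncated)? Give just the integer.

The tag is one MD5 digest: 16 bytes.

16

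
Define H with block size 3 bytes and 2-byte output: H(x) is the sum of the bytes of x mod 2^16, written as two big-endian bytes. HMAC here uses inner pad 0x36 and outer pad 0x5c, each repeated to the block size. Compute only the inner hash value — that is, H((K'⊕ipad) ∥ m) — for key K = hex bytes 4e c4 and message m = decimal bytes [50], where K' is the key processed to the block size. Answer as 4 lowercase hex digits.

01d2

Key hex bytes 4e c4 is 2 bytes ≤ B = 3; zero-pad to 3 bytes: K' = 4e c4 00.
K' ⊕ ipad = 78 f2 36.
Inner input = 78 f2 36 ∥ 32.
Inner hash: sum = 120+242+54+50 = 466 → 01 d2.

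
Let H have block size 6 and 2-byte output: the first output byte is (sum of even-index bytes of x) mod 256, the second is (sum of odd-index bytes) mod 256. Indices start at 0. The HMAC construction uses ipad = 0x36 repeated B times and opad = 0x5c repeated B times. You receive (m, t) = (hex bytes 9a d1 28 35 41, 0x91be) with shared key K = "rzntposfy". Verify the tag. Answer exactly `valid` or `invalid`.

Key "rzntposfy" = 72 7a 6e 74 70 6f 73 66 79 is 9 bytes > B = 6, so hash it first: H(key) = 3c c3, then zero-pad to 6 bytes: K' = 3c c3 00 00 00 00.
K' ⊕ ipad = 0a f5 36 36 36 36; K' ⊕ opad = 60 9f 5c 5c 5c 5c.
Inner hash: even-index sum = 377 mod 256 = 121; odd-index sum = 615 mod 256 = 103 → 79 67.
Outer hash (recomputed tag): even-index sum = 401 mod 256 = 145; odd-index sum = 446 mod 256 = 190 → 91 be.
Recomputed tag = 91be; claimed = 91be → match.

valid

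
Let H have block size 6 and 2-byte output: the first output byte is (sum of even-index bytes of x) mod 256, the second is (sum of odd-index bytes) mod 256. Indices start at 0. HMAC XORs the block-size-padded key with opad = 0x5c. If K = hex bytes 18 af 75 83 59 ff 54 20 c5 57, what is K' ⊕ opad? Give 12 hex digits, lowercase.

a3f45c5c5c5c

Key hex bytes 18 af 75 83 59 ff 54 20 c5 57 is 10 bytes > B = 6, so hash it first: H(key) = ff a8, then zero-pad to 6 bytes: K' = ff a8 00 00 00 00.
XOR each byte with 0x5c: ff⊕5c=a3, a8⊕5c=f4, 00⊕5c=5c, 00⊕5c=5c, 00⊕5c=5c, 00⊕5c=5c.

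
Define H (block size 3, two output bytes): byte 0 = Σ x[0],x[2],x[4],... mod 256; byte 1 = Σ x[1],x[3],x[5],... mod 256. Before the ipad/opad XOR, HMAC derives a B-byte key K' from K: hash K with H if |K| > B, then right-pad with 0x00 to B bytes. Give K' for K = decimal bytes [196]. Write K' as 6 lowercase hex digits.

Key decimal bytes [196] = c4 is 1 byte ≤ B = 3; zero-pad to 3 bytes: K' = c4 00 00.

c40000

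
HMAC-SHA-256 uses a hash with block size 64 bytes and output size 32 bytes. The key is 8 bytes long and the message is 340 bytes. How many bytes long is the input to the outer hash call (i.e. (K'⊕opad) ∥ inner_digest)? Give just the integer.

Key is 8 ≤ 64 bytes, zero-padded: |K'| = 64.
Outer input = (K'⊕opad) ∥ H(inner) → 64 + 32 = 96 bytes.

96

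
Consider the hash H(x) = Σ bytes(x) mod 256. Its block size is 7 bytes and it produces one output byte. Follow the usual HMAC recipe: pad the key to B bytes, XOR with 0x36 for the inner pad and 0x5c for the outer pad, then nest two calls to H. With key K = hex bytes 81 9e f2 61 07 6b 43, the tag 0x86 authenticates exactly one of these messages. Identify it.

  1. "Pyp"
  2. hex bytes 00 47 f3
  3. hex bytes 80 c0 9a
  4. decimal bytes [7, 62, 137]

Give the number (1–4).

Key hex bytes 81 9e f2 61 07 6b 43 is exactly B = 7 bytes: K' = 81 9e f2 61 07 6b 43.
K' ⊕ ipad = b7 a8 c4 57 31 5d 75; K' ⊕ opad = dd c2 ae 3d 5b 37 1f.
m1: inner = H(b7 a8 c4 57 31 5d 75 50 79 70) = b6; tag = H(dd c2 ae 3d 5b 37 1f b6) = f1
m2: inner = H(b7 a8 c4 57 31 5d 75 00 47 f3) = b7; tag = H(dd c2 ae 3d 5b 37 1f b7) = f2
m3: inner = H(b7 a8 c4 57 31 5d 75 80 c0 9a) = 57; tag = H(dd c2 ae 3d 5b 37 1f 57) = 92
m4: inner = H(b7 a8 c4 57 31 5d 75 07 3e 89) = 4b; tag = H(dd c2 ae 3d 5b 37 1f 4b) = 86 ← matches

4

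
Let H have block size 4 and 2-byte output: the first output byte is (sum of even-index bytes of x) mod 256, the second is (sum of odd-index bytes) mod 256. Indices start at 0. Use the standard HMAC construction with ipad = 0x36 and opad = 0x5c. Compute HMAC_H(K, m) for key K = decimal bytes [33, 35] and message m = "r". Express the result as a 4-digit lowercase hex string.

9826

Key decimal bytes [33, 35] = 21 23 is 2 bytes ≤ B = 4; zero-pad to 4 bytes: K' = 21 23 00 00.
K' ⊕ ipad = 17 15 36 36.  K' ⊕ opad = 7d 7f 5c 5c.
Inner input = (K'⊕ipad) ∥ m = 17 15 36 36 ∥ 72.
Inner hash: even-index sum = 191 mod 256 = 191; odd-index sum = 75 mod 256 = 75 → bf 4b.
Outer input = (K'⊕opad) ∥ inner = 7d 7f 5c 5c ∥ bf 4b.
Outer hash (tag): even-index sum = 408 mod 256 = 152; odd-index sum = 294 mod 256 = 38 → 98 26.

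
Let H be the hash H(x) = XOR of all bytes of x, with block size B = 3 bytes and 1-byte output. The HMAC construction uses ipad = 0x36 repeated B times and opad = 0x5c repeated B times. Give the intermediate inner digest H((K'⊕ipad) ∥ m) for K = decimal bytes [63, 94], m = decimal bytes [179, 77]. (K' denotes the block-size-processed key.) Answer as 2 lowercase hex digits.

Key decimal bytes [63, 94] = 3f 5e is 2 bytes ≤ B = 3; zero-pad to 3 bytes: K' = 3f 5e 00.
K' ⊕ ipad = 09 68 36.
Inner input = 09 68 36 ∥ b3 4d.
Inner hash: XOR 09⊕68⊕36⊕b3⊕4d = a9.

a9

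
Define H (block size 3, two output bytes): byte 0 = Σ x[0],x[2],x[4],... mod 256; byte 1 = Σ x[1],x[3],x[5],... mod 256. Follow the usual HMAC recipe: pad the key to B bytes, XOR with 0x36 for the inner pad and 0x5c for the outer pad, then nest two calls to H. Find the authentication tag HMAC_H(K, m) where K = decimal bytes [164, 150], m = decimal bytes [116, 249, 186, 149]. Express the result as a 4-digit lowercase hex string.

2220

Key decimal bytes [164, 150] = a4 96 is 2 bytes ≤ B = 3; zero-pad to 3 bytes: K' = a4 96 00.
K' ⊕ ipad = 92 a0 36.  K' ⊕ opad = f8 ca 5c.
Inner input = (K'⊕ipad) ∥ m = 92 a0 36 ∥ 74 f9 ba 95.
Inner hash: even-index sum = 598 mod 256 = 86; odd-index sum = 462 mod 256 = 206 → 56 ce.
Outer input = (K'⊕opad) ∥ inner = f8 ca 5c ∥ 56 ce.
Outer hash (tag): even-index sum = 546 mod 256 = 34; odd-index sum = 288 mod 256 = 32 → 22 20.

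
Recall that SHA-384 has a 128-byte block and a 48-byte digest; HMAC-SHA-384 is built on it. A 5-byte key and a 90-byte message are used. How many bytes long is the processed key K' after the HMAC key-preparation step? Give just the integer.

128

Key is 5 ≤ 128 bytes, zero-padded: |K'| = 128.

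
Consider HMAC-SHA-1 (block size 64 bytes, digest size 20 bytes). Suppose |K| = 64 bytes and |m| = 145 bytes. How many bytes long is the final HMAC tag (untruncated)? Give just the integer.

20

The tag is one SHA-1 digest: 20 bytes.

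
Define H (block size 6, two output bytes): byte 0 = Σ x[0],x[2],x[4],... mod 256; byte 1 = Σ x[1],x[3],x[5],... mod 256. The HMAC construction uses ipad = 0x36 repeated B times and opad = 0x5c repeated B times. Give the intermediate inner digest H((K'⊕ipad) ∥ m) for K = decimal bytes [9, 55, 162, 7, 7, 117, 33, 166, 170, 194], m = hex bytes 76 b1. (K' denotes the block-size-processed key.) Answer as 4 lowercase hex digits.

2d4a

Key decimal bytes [9, 55, 162, 7, 7, 117, 33, 166, 170, 194] = 09 37 a2 07 07 75 21 a6 aa c2 is 10 bytes > B = 6, so hash it first: H(key) = 7d 1b, then zero-pad to 6 bytes: K' = 7d 1b 00 00 00 00.
K' ⊕ ipad = 4b 2d 36 36 36 36.
Inner input = 4b 2d 36 36 36 36 ∥ 76 b1.
Inner hash: even-index sum = 301 mod 256 = 45; odd-index sum = 330 mod 256 = 74 → 2d 4a.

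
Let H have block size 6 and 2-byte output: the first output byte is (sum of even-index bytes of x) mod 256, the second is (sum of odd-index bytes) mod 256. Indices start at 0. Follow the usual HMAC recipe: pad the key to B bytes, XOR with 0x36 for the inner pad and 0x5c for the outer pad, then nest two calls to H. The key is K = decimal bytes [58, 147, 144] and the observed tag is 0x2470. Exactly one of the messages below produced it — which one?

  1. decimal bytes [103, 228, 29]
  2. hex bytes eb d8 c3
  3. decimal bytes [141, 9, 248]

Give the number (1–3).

Key decimal bytes [58, 147, 144] = 3a 93 90 is 3 bytes ≤ B = 6; zero-pad to 6 bytes: K' = 3a 93 90 00 00 00.
K' ⊕ ipad = 0c a5 a6 36 36 36; K' ⊕ opad = 66 cf cc 5c 5c 5c.
m1: inner = H(0c a5 a6 36 36 36 67 e4 1d) = 6c f5; tag = H(66 cf cc 5c 5c 5c 6c f5) = fa7c
m2: inner = H(0c a5 a6 36 36 36 eb d8 c3) = 96 e9; tag = H(66 cf cc 5c 5c 5c 96 e9) = 2470 ← matches
m3: inner = H(0c a5 a6 36 36 36 8d 09 f8) = 6d 1a; tag = H(66 cf cc 5c 5c 5c 6d 1a) = fba1

2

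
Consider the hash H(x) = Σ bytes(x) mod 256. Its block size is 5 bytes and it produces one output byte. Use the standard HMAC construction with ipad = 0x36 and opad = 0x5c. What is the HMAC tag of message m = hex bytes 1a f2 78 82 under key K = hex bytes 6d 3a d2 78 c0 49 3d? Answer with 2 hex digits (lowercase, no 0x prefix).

Key hex bytes 6d 3a d2 78 c0 49 3d is 7 bytes > B = 5, so hash it first: H(key) = 37, then zero-pad to 5 bytes: K' = 37 00 00 00 00.
K' ⊕ ipad = 01 36 36 36 36.  K' ⊕ opad = 6b 5c 5c 5c 5c.
Inner input = (K'⊕ipad) ∥ m = 01 36 36 36 36 ∥ 1a f2 78 82.
Inner hash: sum = 1+54+54+54+54+26+242+120+130 = 735; mod 256 = 223 → df.
Outer input = (K'⊕opad) ∥ inner = 6b 5c 5c 5c 5c ∥ df.
Outer hash (tag): sum = 107+92+92+92+92+223 = 698; mod 256 = 186 → ba.

ba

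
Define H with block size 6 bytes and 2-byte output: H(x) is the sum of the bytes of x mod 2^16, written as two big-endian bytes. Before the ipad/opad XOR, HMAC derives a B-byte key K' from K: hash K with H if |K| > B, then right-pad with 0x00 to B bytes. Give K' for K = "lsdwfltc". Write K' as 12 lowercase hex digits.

|K| = 8 > B = 6, so first hash the key.
H(K): sum = 108+115+100+119+102+108+116+99 = 867 → 03 63.
Zero-pad H(K) = 03 63 to 6 bytes: K' = 03 63 00 00 00 00.

036300000000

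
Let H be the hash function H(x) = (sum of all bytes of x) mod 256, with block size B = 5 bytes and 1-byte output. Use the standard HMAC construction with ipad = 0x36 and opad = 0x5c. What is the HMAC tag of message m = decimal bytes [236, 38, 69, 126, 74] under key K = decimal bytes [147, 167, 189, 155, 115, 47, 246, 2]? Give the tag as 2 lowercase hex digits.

Key decimal bytes [147, 167, 189, 155, 115, 47, 246, 2] = 93 a7 bd 9b 73 2f f6 02 is 8 bytes > B = 5, so hash it first: H(key) = 2c, then zero-pad to 5 bytes: K' = 2c 00 00 00 00.
K' ⊕ ipad = 1a 36 36 36 36.  K' ⊕ opad = 70 5c 5c 5c 5c.
Inner input = (K'⊕ipad) ∥ m = 1a 36 36 36 36 ∥ ec 26 45 7e 4a.
Inner hash: sum = 26+54+54+54+54+236+38+69+126+74 = 785; mod 256 = 17 → 11.
Outer input = (K'⊕opad) ∥ inner = 70 5c 5c 5c 5c ∥ 11.
Outer hash (tag): sum = 112+92+92+92+92+17 = 497; mod 256 = 241 → f1.

f1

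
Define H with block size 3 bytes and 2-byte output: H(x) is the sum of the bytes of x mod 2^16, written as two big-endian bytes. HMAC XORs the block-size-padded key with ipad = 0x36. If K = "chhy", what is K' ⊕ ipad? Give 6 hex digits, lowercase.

379a36

Key "chhy" = 63 68 68 79 is 4 bytes > B = 3, so hash it first: H(key) = 01 ac, then zero-pad to 3 bytes: K' = 01 ac 00.
XOR each byte with 0x36: 01⊕36=37, ac⊕36=9a, 00⊕36=36.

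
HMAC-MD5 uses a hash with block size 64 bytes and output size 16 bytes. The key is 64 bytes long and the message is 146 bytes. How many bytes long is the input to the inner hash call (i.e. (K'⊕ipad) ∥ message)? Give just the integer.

Key is 64 ≤ 64 bytes, zero-padded: |K'| = 64.
Inner input = (K'⊕ipad) ∥ m → 64 + 146 = 210 bytes.

210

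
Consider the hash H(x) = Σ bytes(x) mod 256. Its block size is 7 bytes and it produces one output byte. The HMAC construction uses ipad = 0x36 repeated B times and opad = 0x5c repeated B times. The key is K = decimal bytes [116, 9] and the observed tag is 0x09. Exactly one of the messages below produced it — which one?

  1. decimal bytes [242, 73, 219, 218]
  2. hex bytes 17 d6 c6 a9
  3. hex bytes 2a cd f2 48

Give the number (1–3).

3

Key decimal bytes [116, 9] = 74 09 is 2 bytes ≤ B = 7; zero-pad to 7 bytes: K' = 74 09 00 00 00 00 00.
K' ⊕ ipad = 42 3f 36 36 36 36 36; K' ⊕ opad = 28 55 5c 5c 5c 5c 5c.
m1: inner = H(42 3f 36 36 36 36 36 f2 49 db da) = 7f; tag = H(28 55 5c 5c 5c 5c 5c 7f) = c8
m2: inner = H(42 3f 36 36 36 36 36 17 d6 c6 a9) = eb; tag = H(28 55 5c 5c 5c 5c 5c eb) = 34
m3: inner = H(42 3f 36 36 36 36 36 2a cd f2 48) = c0; tag = H(28 55 5c 5c 5c 5c 5c c0) = 09 ← matches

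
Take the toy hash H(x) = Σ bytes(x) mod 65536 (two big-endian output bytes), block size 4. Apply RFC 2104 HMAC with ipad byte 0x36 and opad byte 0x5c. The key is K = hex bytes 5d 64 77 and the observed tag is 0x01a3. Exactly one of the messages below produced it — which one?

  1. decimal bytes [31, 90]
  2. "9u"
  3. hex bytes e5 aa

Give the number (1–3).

Key hex bytes 5d 64 77 is 3 bytes ≤ B = 4; zero-pad to 4 bytes: K' = 5d 64 77 00.
K' ⊕ ipad = 6b 52 41 36; K' ⊕ opad = 01 38 2b 5c.
m1: inner = H(6b 52 41 36 1f 5a) = 01 ad; tag = H(01 38 2b 5c 01 ad) = 016e
m2: inner = H(6b 52 41 36 39 75) = 01 e2; tag = H(01 38 2b 5c 01 e2) = 01a3 ← matches
m3: inner = H(6b 52 41 36 e5 aa) = 02 c3; tag = H(01 38 2b 5c 02 c3) = 0185

2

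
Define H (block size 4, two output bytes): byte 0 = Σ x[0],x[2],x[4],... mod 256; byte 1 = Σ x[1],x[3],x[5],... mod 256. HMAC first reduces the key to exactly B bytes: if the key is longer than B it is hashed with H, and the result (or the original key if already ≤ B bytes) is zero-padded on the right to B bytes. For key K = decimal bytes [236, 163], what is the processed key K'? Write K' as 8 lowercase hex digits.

eca30000

Key decimal bytes [236, 163] = ec a3 is 2 bytes ≤ B = 4; zero-pad to 4 bytes: K' = ec a3 00 00.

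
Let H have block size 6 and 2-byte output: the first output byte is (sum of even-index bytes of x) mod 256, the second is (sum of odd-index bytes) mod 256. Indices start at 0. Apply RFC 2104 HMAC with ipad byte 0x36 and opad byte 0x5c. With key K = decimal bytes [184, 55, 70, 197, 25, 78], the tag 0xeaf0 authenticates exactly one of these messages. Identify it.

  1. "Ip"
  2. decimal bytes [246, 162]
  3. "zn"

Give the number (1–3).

3

Key decimal bytes [184, 55, 70, 197, 25, 78] = b8 37 46 c5 19 4e is exactly B = 6 bytes: K' = b8 37 46 c5 19 4e.
K' ⊕ ipad = 8e 01 70 f3 2f 78; K' ⊕ opad = e4 6b 1a 99 45 12.
m1: inner = H(8e 01 70 f3 2f 78 49 70) = 76 dc; tag = H(e4 6b 1a 99 45 12 76 dc) = b9f2
m2: inner = H(8e 01 70 f3 2f 78 f6 a2) = 23 0e; tag = H(e4 6b 1a 99 45 12 23 0e) = 6624
m3: inner = H(8e 01 70 f3 2f 78 7a 6e) = a7 da; tag = H(e4 6b 1a 99 45 12 a7 da) = eaf0 ← matches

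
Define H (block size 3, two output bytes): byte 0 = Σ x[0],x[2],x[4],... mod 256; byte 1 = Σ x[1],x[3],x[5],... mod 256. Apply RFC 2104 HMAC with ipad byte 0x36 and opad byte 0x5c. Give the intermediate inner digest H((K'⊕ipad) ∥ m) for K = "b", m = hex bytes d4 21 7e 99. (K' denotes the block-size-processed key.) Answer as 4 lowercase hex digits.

4488

Key "b" = 62 is 1 byte ≤ B = 3; zero-pad to 3 bytes: K' = 62 00 00.
K' ⊕ ipad = 54 36 36.
Inner input = 54 36 36 ∥ d4 21 7e 99.
Inner hash: even-index sum = 324 mod 256 = 68; odd-index sum = 392 mod 256 = 136 → 44 88.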